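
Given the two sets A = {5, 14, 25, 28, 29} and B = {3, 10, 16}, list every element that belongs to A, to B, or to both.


A ∪ B = all elements in A or B (or both)
A = {5, 14, 25, 28, 29}
B = {3, 10, 16}
A ∪ B = {3, 5, 10, 14, 16, 25, 28, 29}

A ∪ B = {3, 5, 10, 14, 16, 25, 28, 29}


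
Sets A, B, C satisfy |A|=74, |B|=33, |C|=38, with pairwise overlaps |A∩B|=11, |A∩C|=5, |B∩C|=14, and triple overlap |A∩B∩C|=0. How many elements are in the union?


|A∪B∪C| = |A|+|B|+|C| - |A∩B|-|A∩C|-|B∩C| + |A∩B∩C|
= 74+33+38 - 11-5-14 + 0
= 145 - 30 + 0
= 115

|A ∪ B ∪ C| = 115


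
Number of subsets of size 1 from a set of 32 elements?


C(n,k) = n! / (k!(n-k)!)
C(32,1) = 32! / (1!31!)
= 32

C(32,1) = 32


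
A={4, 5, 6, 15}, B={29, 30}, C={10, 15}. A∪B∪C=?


A ∪ B = {4, 5, 6, 15, 29, 30}
(A ∪ B) ∪ C = {4, 5, 6, 10, 15, 29, 30}

A ∪ B ∪ C = {4, 5, 6, 10, 15, 29, 30}


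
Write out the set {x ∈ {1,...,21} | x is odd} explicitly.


Checking each candidate:
Condition: odd numbers in {1,...,21}
Result = {1, 3, 5, 7, 9, 11, 13, 15, 17, 19, 21}

{1, 3, 5, 7, 9, 11, 13, 15, 17, 19, 21}


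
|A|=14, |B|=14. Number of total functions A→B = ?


Each of |A| = 14 inputs maps to any of |B| = 14 outputs.
# functions = |B|^|A| = 14^14
= 11112006825558016

Number of functions = 11112006825558016


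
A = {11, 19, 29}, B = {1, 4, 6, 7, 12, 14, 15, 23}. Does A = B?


Two sets are equal iff they have exactly the same elements.
A = {11, 19, 29}
B = {1, 4, 6, 7, 12, 14, 15, 23}
Differences: {1, 4, 6, 7, 11, 12, 14, 15, 19, 23, 29}
A ≠ B

No, A ≠ B


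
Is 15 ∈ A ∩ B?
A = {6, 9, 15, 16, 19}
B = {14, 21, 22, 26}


A = {6, 9, 15, 16, 19}, B = {14, 21, 22, 26}
A ∩ B = elements in both A and B
A ∩ B = ∅
Checking if 15 ∈ A ∩ B
15 is not in A ∩ B → False

15 ∉ A ∩ B


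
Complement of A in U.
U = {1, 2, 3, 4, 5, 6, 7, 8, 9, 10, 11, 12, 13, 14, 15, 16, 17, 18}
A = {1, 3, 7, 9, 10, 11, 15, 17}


Aᶜ = U \ A = elements in U but not in A
U = {1, 2, 3, 4, 5, 6, 7, 8, 9, 10, 11, 12, 13, 14, 15, 16, 17, 18}
A = {1, 3, 7, 9, 10, 11, 15, 17}
Aᶜ = {2, 4, 5, 6, 8, 12, 13, 14, 16, 18}

Aᶜ = {2, 4, 5, 6, 8, 12, 13, 14, 16, 18}


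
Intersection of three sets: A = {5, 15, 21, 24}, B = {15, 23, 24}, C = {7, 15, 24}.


A ∩ B = {15, 24}
(A ∩ B) ∩ C = {15, 24}

A ∩ B ∩ C = {15, 24}


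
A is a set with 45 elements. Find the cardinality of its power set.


Number of subsets = 2^n
= 2^45
= 35184372088832

|P(A)| = 35184372088832


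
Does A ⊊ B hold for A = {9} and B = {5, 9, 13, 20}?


A ⊂ B requires: A ⊆ B AND A ≠ B.
A ⊆ B? Yes
A = B? No
A ⊂ B: Yes (A is a proper subset of B)

Yes, A ⊂ B


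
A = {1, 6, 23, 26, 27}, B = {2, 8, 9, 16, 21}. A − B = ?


A \ B = elements in A but not in B
A = {1, 6, 23, 26, 27}
B = {2, 8, 9, 16, 21}
Remove from A any elements in B
A \ B = {1, 6, 23, 26, 27}

A \ B = {1, 6, 23, 26, 27}


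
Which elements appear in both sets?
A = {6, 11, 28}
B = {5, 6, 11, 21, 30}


A ∩ B = elements in both A and B
A = {6, 11, 28}
B = {5, 6, 11, 21, 30}
A ∩ B = {6, 11}

A ∩ B = {6, 11}


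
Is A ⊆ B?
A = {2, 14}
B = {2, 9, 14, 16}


A ⊆ B means every element of A is in B.
All elements of A are in B.
So A ⊆ B.

Yes, A ⊆ B


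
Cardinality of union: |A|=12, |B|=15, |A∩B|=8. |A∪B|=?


|A ∪ B| = |A| + |B| - |A ∩ B|
= 12 + 15 - 8
= 19

|A ∪ B| = 19


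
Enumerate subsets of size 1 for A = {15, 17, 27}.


|A| = 3, so A has C(3,1) = 3 subsets of size 1.
Enumerate by choosing 1 elements from A at a time:
{15}, {17}, {27}

1-element subsets (3 total): {15}, {17}, {27}


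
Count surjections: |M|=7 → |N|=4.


n = |M| = 7, k = |N| = 4. Surjections via inclusion-exclusion:
S(n,k) = Σ(-1)^i × C(k,i) × (k-i)^n, i=0 to k
i=0: (-1)^0×C(4,0)×4^7 = 16384
i=1: (-1)^1×C(4,1)×3^7 = -8748
i=2: (-1)^2×C(4,2)×2^7 = 768
i=3: (-1)^3×C(4,3)×1^7 = -4
i=4: (-1)^4×C(4,4)×0^7 = 0
Total = 8400

Number of surjections = 8400


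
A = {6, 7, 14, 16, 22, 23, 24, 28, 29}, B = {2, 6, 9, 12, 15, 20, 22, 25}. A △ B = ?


A △ B = (A \ B) ∪ (B \ A) = elements in exactly one of A or B
A \ B = {7, 14, 16, 23, 24, 28, 29}
B \ A = {2, 9, 12, 15, 20, 25}
A △ B = {2, 7, 9, 12, 14, 15, 16, 20, 23, 24, 25, 28, 29}

A △ B = {2, 7, 9, 12, 14, 15, 16, 20, 23, 24, 25, 28, 29}


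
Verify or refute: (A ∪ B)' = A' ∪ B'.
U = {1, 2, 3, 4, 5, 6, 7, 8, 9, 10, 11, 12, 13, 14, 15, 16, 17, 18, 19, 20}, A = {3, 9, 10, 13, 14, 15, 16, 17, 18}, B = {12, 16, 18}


LHS: A ∪ B = {3, 9, 10, 12, 13, 14, 15, 16, 17, 18}
(A ∪ B)' = U \ (A ∪ B) = {1, 2, 4, 5, 6, 7, 8, 11, 19, 20}
A' = {1, 2, 4, 5, 6, 7, 8, 11, 12, 19, 20}, B' = {1, 2, 3, 4, 5, 6, 7, 8, 9, 10, 11, 13, 14, 15, 17, 19, 20}
Claimed RHS: A' ∪ B' = {1, 2, 3, 4, 5, 6, 7, 8, 9, 10, 11, 12, 13, 14, 15, 17, 19, 20}
Identity is INVALID: LHS = {1, 2, 4, 5, 6, 7, 8, 11, 19, 20} but the RHS claimed here equals {1, 2, 3, 4, 5, 6, 7, 8, 9, 10, 11, 12, 13, 14, 15, 17, 19, 20}. The correct form is (A ∪ B)' = A' ∩ B'.

Identity is invalid: (A ∪ B)' = {1, 2, 4, 5, 6, 7, 8, 11, 19, 20} but A' ∪ B' = {1, 2, 3, 4, 5, 6, 7, 8, 9, 10, 11, 12, 13, 14, 15, 17, 19, 20}. The correct De Morgan law is (A ∪ B)' = A' ∩ B'.


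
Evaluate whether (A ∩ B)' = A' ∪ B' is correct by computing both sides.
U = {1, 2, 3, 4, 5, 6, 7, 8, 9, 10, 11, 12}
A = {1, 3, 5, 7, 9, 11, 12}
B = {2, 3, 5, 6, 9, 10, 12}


LHS: A ∩ B = {3, 5, 9, 12}
(A ∩ B)' = U \ (A ∩ B) = {1, 2, 4, 6, 7, 8, 10, 11}
A' = {2, 4, 6, 8, 10}, B' = {1, 4, 7, 8, 11}
Claimed RHS: A' ∪ B' = {1, 2, 4, 6, 7, 8, 10, 11}
Identity is VALID: LHS = RHS = {1, 2, 4, 6, 7, 8, 10, 11} ✓

Identity is valid. (A ∩ B)' = A' ∪ B' = {1, 2, 4, 6, 7, 8, 10, 11}


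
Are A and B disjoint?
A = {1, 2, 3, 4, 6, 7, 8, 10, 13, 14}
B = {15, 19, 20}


Disjoint means A ∩ B = ∅.
A ∩ B = ∅
A ∩ B = ∅, so A and B are disjoint.

Yes, A and B are disjoint


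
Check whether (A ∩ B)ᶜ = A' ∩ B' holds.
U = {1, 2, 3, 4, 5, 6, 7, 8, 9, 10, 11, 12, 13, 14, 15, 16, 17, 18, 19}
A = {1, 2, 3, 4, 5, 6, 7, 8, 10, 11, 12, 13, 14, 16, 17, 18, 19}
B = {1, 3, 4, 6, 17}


LHS: A ∩ B = {1, 3, 4, 6, 17}
(A ∩ B)' = U \ (A ∩ B) = {2, 5, 7, 8, 9, 10, 11, 12, 13, 14, 15, 16, 18, 19}
A' = {9, 15}, B' = {2, 5, 7, 8, 9, 10, 11, 12, 13, 14, 15, 16, 18, 19}
Claimed RHS: A' ∩ B' = {9, 15}
Identity is INVALID: LHS = {2, 5, 7, 8, 9, 10, 11, 12, 13, 14, 15, 16, 18, 19} but the RHS claimed here equals {9, 15}. The correct form is (A ∩ B)' = A' ∪ B'.

Identity is invalid: (A ∩ B)' = {2, 5, 7, 8, 9, 10, 11, 12, 13, 14, 15, 16, 18, 19} but A' ∩ B' = {9, 15}. The correct De Morgan law is (A ∩ B)' = A' ∪ B'.


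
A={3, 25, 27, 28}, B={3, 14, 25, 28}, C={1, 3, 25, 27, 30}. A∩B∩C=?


A ∩ B = {3, 25, 28}
(A ∩ B) ∩ C = {3, 25}

A ∩ B ∩ C = {3, 25}


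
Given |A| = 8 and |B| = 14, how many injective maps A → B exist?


An injection sends each of |A| = 8 inputs to a distinct output in B.
# injections = |B|·(|B|-1)·…·(|B|-|A|+1) = 14! / (14 - 8)!
= 14 × 13 × 12 × 11 × 10 × 9 × 8 × 7
= 121080960

Number of injections = 121080960


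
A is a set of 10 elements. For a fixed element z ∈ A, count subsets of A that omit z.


Subsets of A avoiding z are subsets of A \ {z}, which has 9 elements.
Count = 2^(n-1) = 2^9
= 512

Number of subsets avoiding z = 512


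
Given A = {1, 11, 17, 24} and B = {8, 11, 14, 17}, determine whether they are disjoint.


Disjoint means A ∩ B = ∅.
A ∩ B = {11, 17}
A ∩ B ≠ ∅, so A and B are NOT disjoint.

No, A and B are not disjoint (A ∩ B = {11, 17})


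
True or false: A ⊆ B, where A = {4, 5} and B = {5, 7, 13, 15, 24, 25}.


A ⊆ B means every element of A is in B.
Elements in A not in B: {4}
So A ⊄ B.

No, A ⊄ B


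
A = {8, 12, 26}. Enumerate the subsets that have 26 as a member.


A subset of A contains 26 iff the remaining 2 elements form any subset of A \ {26}.
Count: 2^(n-1) = 2^2 = 4
Subsets containing 26: {26}, {8, 26}, {12, 26}, {8, 12, 26}

Subsets containing 26 (4 total): {26}, {8, 26}, {12, 26}, {8, 12, 26}


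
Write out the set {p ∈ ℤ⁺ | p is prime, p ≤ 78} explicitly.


Checking each candidate:
Condition: primes ≤ 78
Result = {2, 3, 5, 7, 11, 13, 17, 19, 23, 29, 31, 37, 41, 43, 47, 53, 59, 61, 67, 71, 73}

{2, 3, 5, 7, 11, 13, 17, 19, 23, 29, 31, 37, 41, 43, 47, 53, 59, 61, 67, 71, 73}


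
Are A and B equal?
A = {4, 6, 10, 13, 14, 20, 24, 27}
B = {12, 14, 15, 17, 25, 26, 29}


Two sets are equal iff they have exactly the same elements.
A = {4, 6, 10, 13, 14, 20, 24, 27}
B = {12, 14, 15, 17, 25, 26, 29}
Differences: {4, 6, 10, 12, 13, 15, 17, 20, 24, 25, 26, 27, 29}
A ≠ B

No, A ≠ B


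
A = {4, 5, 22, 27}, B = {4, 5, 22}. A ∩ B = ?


A ∩ B = elements in both A and B
A = {4, 5, 22, 27}
B = {4, 5, 22}
A ∩ B = {4, 5, 22}

A ∩ B = {4, 5, 22}


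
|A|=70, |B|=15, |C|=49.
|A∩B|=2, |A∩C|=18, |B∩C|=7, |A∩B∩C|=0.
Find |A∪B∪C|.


|A∪B∪C| = |A|+|B|+|C| - |A∩B|-|A∩C|-|B∩C| + |A∩B∩C|
= 70+15+49 - 2-18-7 + 0
= 134 - 27 + 0
= 107

|A ∪ B ∪ C| = 107


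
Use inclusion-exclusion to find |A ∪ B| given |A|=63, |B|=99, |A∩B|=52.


|A ∪ B| = |A| + |B| - |A ∩ B|
= 63 + 99 - 52
= 110

|A ∪ B| = 110


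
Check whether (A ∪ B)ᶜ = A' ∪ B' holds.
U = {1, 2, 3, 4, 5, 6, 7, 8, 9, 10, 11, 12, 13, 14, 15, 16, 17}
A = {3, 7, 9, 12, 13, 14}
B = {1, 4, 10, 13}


LHS: A ∪ B = {1, 3, 4, 7, 9, 10, 12, 13, 14}
(A ∪ B)' = U \ (A ∪ B) = {2, 5, 6, 8, 11, 15, 16, 17}
A' = {1, 2, 4, 5, 6, 8, 10, 11, 15, 16, 17}, B' = {2, 3, 5, 6, 7, 8, 9, 11, 12, 14, 15, 16, 17}
Claimed RHS: A' ∪ B' = {1, 2, 3, 4, 5, 6, 7, 8, 9, 10, 11, 12, 14, 15, 16, 17}
Identity is INVALID: LHS = {2, 5, 6, 8, 11, 15, 16, 17} but the RHS claimed here equals {1, 2, 3, 4, 5, 6, 7, 8, 9, 10, 11, 12, 14, 15, 16, 17}. The correct form is (A ∪ B)' = A' ∩ B'.

Identity is invalid: (A ∪ B)' = {2, 5, 6, 8, 11, 15, 16, 17} but A' ∪ B' = {1, 2, 3, 4, 5, 6, 7, 8, 9, 10, 11, 12, 14, 15, 16, 17}. The correct De Morgan law is (A ∪ B)' = A' ∩ B'.


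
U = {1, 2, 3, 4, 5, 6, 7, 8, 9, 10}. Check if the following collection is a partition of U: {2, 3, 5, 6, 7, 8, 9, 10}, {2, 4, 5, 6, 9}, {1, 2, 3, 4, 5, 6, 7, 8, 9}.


A partition requires: (1) non-empty parts, (2) pairwise disjoint, (3) union = U
Parts: {2, 3, 5, 6, 7, 8, 9, 10}, {2, 4, 5, 6, 9}, {1, 2, 3, 4, 5, 6, 7, 8, 9}
Union of parts: {1, 2, 3, 4, 5, 6, 7, 8, 9, 10}
U = {1, 2, 3, 4, 5, 6, 7, 8, 9, 10}
All non-empty? True
Pairwise disjoint? False
Covers U? True

No, not a valid partition


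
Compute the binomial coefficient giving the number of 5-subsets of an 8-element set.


C(n,k) = n! / (k!(n-k)!)
C(8,5) = 8! / (5!3!)
= 56

C(8,5) = 56


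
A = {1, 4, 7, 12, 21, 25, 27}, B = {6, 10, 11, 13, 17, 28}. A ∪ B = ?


A ∪ B = all elements in A or B (or both)
A = {1, 4, 7, 12, 21, 25, 27}
B = {6, 10, 11, 13, 17, 28}
A ∪ B = {1, 4, 6, 7, 10, 11, 12, 13, 17, 21, 25, 27, 28}

A ∪ B = {1, 4, 6, 7, 10, 11, 12, 13, 17, 21, 25, 27, 28}


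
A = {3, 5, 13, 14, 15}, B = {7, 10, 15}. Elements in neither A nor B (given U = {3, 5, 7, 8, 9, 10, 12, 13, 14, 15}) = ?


A = {3, 5, 13, 14, 15}
B = {7, 10, 15}
Region: in neither A nor B (given U = {3, 5, 7, 8, 9, 10, 12, 13, 14, 15})
Elements: {8, 9, 12}

Elements in neither A nor B (given U = {3, 5, 7, 8, 9, 10, 12, 13, 14, 15}): {8, 9, 12}


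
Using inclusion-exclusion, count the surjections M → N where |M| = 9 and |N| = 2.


n = |M| = 9, k = |N| = 2. Surjections via inclusion-exclusion:
S(n,k) = Σ(-1)^i × C(k,i) × (k-i)^n, i=0 to k
i=0: (-1)^0×C(2,0)×2^9 = 512
i=1: (-1)^1×C(2,1)×1^9 = -2
i=2: (-1)^2×C(2,2)×0^9 = 0
Total = 510

Number of surjections = 510


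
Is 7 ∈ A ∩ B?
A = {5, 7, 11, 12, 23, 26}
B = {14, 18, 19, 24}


A = {5, 7, 11, 12, 23, 26}, B = {14, 18, 19, 24}
A ∩ B = elements in both A and B
A ∩ B = ∅
Checking if 7 ∈ A ∩ B
7 is not in A ∩ B → False

7 ∉ A ∩ B


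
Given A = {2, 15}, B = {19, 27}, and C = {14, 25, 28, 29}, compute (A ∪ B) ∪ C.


A ∪ B = {2, 15, 19, 27}
(A ∪ B) ∪ C = {2, 14, 15, 19, 25, 27, 28, 29}

A ∪ B ∪ C = {2, 14, 15, 19, 25, 27, 28, 29}


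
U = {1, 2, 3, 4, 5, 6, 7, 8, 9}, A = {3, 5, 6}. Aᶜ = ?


Aᶜ = U \ A = elements in U but not in A
U = {1, 2, 3, 4, 5, 6, 7, 8, 9}
A = {3, 5, 6}
Aᶜ = {1, 2, 4, 7, 8, 9}

Aᶜ = {1, 2, 4, 7, 8, 9}


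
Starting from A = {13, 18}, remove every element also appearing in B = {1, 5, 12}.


A \ B = elements in A but not in B
A = {13, 18}
B = {1, 5, 12}
Remove from A any elements in B
A \ B = {13, 18}

A \ B = {13, 18}


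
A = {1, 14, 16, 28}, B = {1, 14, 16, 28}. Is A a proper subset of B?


A ⊂ B requires: A ⊆ B AND A ≠ B.
A ⊆ B? Yes
A = B? Yes
A = B, so A is not a PROPER subset.

No, A is not a proper subset of B


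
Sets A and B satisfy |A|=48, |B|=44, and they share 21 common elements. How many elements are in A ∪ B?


|A ∪ B| = |A| + |B| - |A ∩ B|
= 48 + 44 - 21
= 71

|A ∪ B| = 71


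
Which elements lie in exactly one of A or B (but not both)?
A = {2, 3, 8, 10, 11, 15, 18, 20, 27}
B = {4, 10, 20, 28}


A △ B = (A \ B) ∪ (B \ A) = elements in exactly one of A or B
A \ B = {2, 3, 8, 11, 15, 18, 27}
B \ A = {4, 28}
A △ B = {2, 3, 4, 8, 11, 15, 18, 27, 28}

A △ B = {2, 3, 4, 8, 11, 15, 18, 27, 28}


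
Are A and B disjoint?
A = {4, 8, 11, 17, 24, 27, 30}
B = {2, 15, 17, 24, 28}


Disjoint means A ∩ B = ∅.
A ∩ B = {17, 24}
A ∩ B ≠ ∅, so A and B are NOT disjoint.

No, A and B are not disjoint (A ∩ B = {17, 24})


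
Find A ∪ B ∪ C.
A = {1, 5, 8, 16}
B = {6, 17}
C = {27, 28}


A ∪ B = {1, 5, 6, 8, 16, 17}
(A ∪ B) ∪ C = {1, 5, 6, 8, 16, 17, 27, 28}

A ∪ B ∪ C = {1, 5, 6, 8, 16, 17, 27, 28}


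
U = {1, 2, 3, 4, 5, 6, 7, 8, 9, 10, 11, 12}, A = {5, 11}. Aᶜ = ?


Aᶜ = U \ A = elements in U but not in A
U = {1, 2, 3, 4, 5, 6, 7, 8, 9, 10, 11, 12}
A = {5, 11}
Aᶜ = {1, 2, 3, 4, 6, 7, 8, 9, 10, 12}

Aᶜ = {1, 2, 3, 4, 6, 7, 8, 9, 10, 12}


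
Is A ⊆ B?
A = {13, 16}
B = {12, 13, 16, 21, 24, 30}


A ⊆ B means every element of A is in B.
All elements of A are in B.
So A ⊆ B.

Yes, A ⊆ B


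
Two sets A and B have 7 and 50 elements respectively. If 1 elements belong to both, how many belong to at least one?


|A ∪ B| = |A| + |B| - |A ∩ B|
= 7 + 50 - 1
= 56

|A ∪ B| = 56


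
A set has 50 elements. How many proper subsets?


Total subsets = 2^n = 2^50 = 1125899906842624
Proper subsets exclude the set itself: 2^n - 1
= 1125899906842624 - 1
= 1125899906842623

Number of proper subsets = 1125899906842623


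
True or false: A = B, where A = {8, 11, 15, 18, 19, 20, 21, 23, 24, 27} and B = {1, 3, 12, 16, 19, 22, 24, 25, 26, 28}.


Two sets are equal iff they have exactly the same elements.
A = {8, 11, 15, 18, 19, 20, 21, 23, 24, 27}
B = {1, 3, 12, 16, 19, 22, 24, 25, 26, 28}
Differences: {1, 3, 8, 11, 12, 15, 16, 18, 20, 21, 22, 23, 25, 26, 27, 28}
A ≠ B

No, A ≠ B


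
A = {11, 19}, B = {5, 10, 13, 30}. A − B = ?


A \ B = elements in A but not in B
A = {11, 19}
B = {5, 10, 13, 30}
Remove from A any elements in B
A \ B = {11, 19}

A \ B = {11, 19}


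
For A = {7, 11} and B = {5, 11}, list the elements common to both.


A ∩ B = elements in both A and B
A = {7, 11}
B = {5, 11}
A ∩ B = {11}

A ∩ B = {11}


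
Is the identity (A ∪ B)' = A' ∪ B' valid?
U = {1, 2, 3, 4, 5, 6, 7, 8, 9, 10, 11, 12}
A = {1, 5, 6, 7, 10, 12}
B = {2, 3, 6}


LHS: A ∪ B = {1, 2, 3, 5, 6, 7, 10, 12}
(A ∪ B)' = U \ (A ∪ B) = {4, 8, 9, 11}
A' = {2, 3, 4, 8, 9, 11}, B' = {1, 4, 5, 7, 8, 9, 10, 11, 12}
Claimed RHS: A' ∪ B' = {1, 2, 3, 4, 5, 7, 8, 9, 10, 11, 12}
Identity is INVALID: LHS = {4, 8, 9, 11} but the RHS claimed here equals {1, 2, 3, 4, 5, 7, 8, 9, 10, 11, 12}. The correct form is (A ∪ B)' = A' ∩ B'.

Identity is invalid: (A ∪ B)' = {4, 8, 9, 11} but A' ∪ B' = {1, 2, 3, 4, 5, 7, 8, 9, 10, 11, 12}. The correct De Morgan law is (A ∪ B)' = A' ∩ B'.


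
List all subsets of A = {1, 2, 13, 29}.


|A| = 4, so |P(A)| = 2^4 = 16
Enumerate subsets by cardinality (0 to 4):
∅, {1}, {2}, {13}, {29}, {1, 2}, {1, 13}, {1, 29}, {2, 13}, {2, 29}, {13, 29}, {1, 2, 13}, {1, 2, 29}, {1, 13, 29}, {2, 13, 29}, {1, 2, 13, 29}

P(A) has 16 subsets: ∅, {1}, {2}, {13}, {29}, {1, 2}, {1, 13}, {1, 29}, {2, 13}, {2, 29}, {13, 29}, {1, 2, 13}, {1, 2, 29}, {1, 13, 29}, {2, 13, 29}, {1, 2, 13, 29}


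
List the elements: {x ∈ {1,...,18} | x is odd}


Checking each candidate:
Condition: odd numbers in {1,...,18}
Result = {1, 3, 5, 7, 9, 11, 13, 15, 17}

{1, 3, 5, 7, 9, 11, 13, 15, 17}


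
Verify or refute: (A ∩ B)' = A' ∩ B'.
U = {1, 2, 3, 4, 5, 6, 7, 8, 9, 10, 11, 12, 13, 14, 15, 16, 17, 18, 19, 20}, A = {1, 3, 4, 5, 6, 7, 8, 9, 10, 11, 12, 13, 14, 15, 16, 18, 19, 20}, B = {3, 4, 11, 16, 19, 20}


LHS: A ∩ B = {3, 4, 11, 16, 19, 20}
(A ∩ B)' = U \ (A ∩ B) = {1, 2, 5, 6, 7, 8, 9, 10, 12, 13, 14, 15, 17, 18}
A' = {2, 17}, B' = {1, 2, 5, 6, 7, 8, 9, 10, 12, 13, 14, 15, 17, 18}
Claimed RHS: A' ∩ B' = {2, 17}
Identity is INVALID: LHS = {1, 2, 5, 6, 7, 8, 9, 10, 12, 13, 14, 15, 17, 18} but the RHS claimed here equals {2, 17}. The correct form is (A ∩ B)' = A' ∪ B'.

Identity is invalid: (A ∩ B)' = {1, 2, 5, 6, 7, 8, 9, 10, 12, 13, 14, 15, 17, 18} but A' ∩ B' = {2, 17}. The correct De Morgan law is (A ∩ B)' = A' ∪ B'.


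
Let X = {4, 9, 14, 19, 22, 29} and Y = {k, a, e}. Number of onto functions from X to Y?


n = |X| = 6, k = |Y| = 3. Surjections via inclusion-exclusion:
S(n,k) = Σ(-1)^i × C(k,i) × (k-i)^n, i=0 to k
i=0: (-1)^0×C(3,0)×3^6 = 729
i=1: (-1)^1×C(3,1)×2^6 = -192
i=2: (-1)^2×C(3,2)×1^6 = 3
i=3: (-1)^3×C(3,3)×0^6 = 0
Total = 540

Number of surjections = 540


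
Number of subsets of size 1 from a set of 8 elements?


C(n,k) = n! / (k!(n-k)!)
C(8,1) = 8! / (1!7!)
= 8

C(8,1) = 8


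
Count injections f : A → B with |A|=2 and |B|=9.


An injection sends each of |A| = 2 inputs to a distinct output in B.
# injections = |B|·(|B|-1)·…·(|B|-|A|+1) = 9! / (9 - 2)!
= 9 × 8
= 72

Number of injections = 72


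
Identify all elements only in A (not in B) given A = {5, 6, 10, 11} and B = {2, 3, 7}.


A = {5, 6, 10, 11}
B = {2, 3, 7}
Region: only in A (not in B)
Elements: {5, 6, 10, 11}

Elements only in A (not in B): {5, 6, 10, 11}


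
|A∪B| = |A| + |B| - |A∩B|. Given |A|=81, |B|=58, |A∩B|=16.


|A ∪ B| = |A| + |B| - |A ∩ B|
= 81 + 58 - 16
= 123

|A ∪ B| = 123


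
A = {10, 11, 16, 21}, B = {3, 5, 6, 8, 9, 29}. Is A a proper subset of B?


A ⊂ B requires: A ⊆ B AND A ≠ B.
A ⊆ B? No
A ⊄ B, so A is not a proper subset.

No, A is not a proper subset of B


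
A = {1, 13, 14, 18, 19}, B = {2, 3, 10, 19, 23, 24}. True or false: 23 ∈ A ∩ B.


A = {1, 13, 14, 18, 19}, B = {2, 3, 10, 19, 23, 24}
A ∩ B = elements in both A and B
A ∩ B = {19}
Checking if 23 ∈ A ∩ B
23 is not in A ∩ B → False

23 ∉ A ∩ B


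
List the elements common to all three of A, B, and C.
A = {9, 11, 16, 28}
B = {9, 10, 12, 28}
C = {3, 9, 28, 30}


A ∩ B = {9, 28}
(A ∩ B) ∩ C = {9, 28}

A ∩ B ∩ C = {9, 28}


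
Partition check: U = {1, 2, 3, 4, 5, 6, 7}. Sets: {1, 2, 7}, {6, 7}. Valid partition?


A partition requires: (1) non-empty parts, (2) pairwise disjoint, (3) union = U
Parts: {1, 2, 7}, {6, 7}
Union of parts: {1, 2, 6, 7}
U = {1, 2, 3, 4, 5, 6, 7}
All non-empty? True
Pairwise disjoint? False
Covers U? False

No, not a valid partition


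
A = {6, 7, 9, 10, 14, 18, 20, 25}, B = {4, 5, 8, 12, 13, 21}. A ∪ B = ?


A ∪ B = all elements in A or B (or both)
A = {6, 7, 9, 10, 14, 18, 20, 25}
B = {4, 5, 8, 12, 13, 21}
A ∪ B = {4, 5, 6, 7, 8, 9, 10, 12, 13, 14, 18, 20, 21, 25}

A ∪ B = {4, 5, 6, 7, 8, 9, 10, 12, 13, 14, 18, 20, 21, 25}


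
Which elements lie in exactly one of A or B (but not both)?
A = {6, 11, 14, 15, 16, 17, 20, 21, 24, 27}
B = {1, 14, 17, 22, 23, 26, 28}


A △ B = (A \ B) ∪ (B \ A) = elements in exactly one of A or B
A \ B = {6, 11, 15, 16, 20, 21, 24, 27}
B \ A = {1, 22, 23, 26, 28}
A △ B = {1, 6, 11, 15, 16, 20, 21, 22, 23, 24, 26, 27, 28}

A △ B = {1, 6, 11, 15, 16, 20, 21, 22, 23, 24, 26, 27, 28}


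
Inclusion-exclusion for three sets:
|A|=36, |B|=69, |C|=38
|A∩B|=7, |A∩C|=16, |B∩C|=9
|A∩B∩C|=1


|A∪B∪C| = |A|+|B|+|C| - |A∩B|-|A∩C|-|B∩C| + |A∩B∩C|
= 36+69+38 - 7-16-9 + 1
= 143 - 32 + 1
= 112

|A ∪ B ∪ C| = 112


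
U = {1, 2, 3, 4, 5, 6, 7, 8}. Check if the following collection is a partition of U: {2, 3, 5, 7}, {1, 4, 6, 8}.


A partition requires: (1) non-empty parts, (2) pairwise disjoint, (3) union = U
Parts: {2, 3, 5, 7}, {1, 4, 6, 8}
Union of parts: {1, 2, 3, 4, 5, 6, 7, 8}
U = {1, 2, 3, 4, 5, 6, 7, 8}
All non-empty? True
Pairwise disjoint? True
Covers U? True

Yes, valid partition


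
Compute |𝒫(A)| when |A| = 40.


Number of subsets = 2^n
= 2^40
= 1099511627776

|P(A)| = 1099511627776


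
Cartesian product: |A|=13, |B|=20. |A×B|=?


|A × B| = |A| × |B|
= 13 × 20
= 260

|A × B| = 260


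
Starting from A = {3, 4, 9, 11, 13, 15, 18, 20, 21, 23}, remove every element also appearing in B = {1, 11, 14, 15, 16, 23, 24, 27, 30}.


A \ B = elements in A but not in B
A = {3, 4, 9, 11, 13, 15, 18, 20, 21, 23}
B = {1, 11, 14, 15, 16, 23, 24, 27, 30}
Remove from A any elements in B
A \ B = {3, 4, 9, 13, 18, 20, 21}

A \ B = {3, 4, 9, 13, 18, 20, 21}


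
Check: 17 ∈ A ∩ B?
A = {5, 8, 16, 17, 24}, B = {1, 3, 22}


A = {5, 8, 16, 17, 24}, B = {1, 3, 22}
A ∩ B = elements in both A and B
A ∩ B = ∅
Checking if 17 ∈ A ∩ B
17 is not in A ∩ B → False

17 ∉ A ∩ B


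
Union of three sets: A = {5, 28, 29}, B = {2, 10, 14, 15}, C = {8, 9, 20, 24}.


A ∪ B = {2, 5, 10, 14, 15, 28, 29}
(A ∪ B) ∪ C = {2, 5, 8, 9, 10, 14, 15, 20, 24, 28, 29}

A ∪ B ∪ C = {2, 5, 8, 9, 10, 14, 15, 20, 24, 28, 29}


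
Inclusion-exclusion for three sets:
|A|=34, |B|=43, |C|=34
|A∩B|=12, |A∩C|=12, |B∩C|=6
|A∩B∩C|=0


|A∪B∪C| = |A|+|B|+|C| - |A∩B|-|A∩C|-|B∩C| + |A∩B∩C|
= 34+43+34 - 12-12-6 + 0
= 111 - 30 + 0
= 81

|A ∪ B ∪ C| = 81


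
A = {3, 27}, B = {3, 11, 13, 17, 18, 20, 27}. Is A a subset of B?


A ⊆ B means every element of A is in B.
All elements of A are in B.
So A ⊆ B.

Yes, A ⊆ B


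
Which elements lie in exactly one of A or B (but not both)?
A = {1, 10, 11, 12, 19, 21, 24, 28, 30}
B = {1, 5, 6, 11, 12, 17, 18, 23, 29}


A △ B = (A \ B) ∪ (B \ A) = elements in exactly one of A or B
A \ B = {10, 19, 21, 24, 28, 30}
B \ A = {5, 6, 17, 18, 23, 29}
A △ B = {5, 6, 10, 17, 18, 19, 21, 23, 24, 28, 29, 30}

A △ B = {5, 6, 10, 17, 18, 19, 21, 23, 24, 28, 29, 30}


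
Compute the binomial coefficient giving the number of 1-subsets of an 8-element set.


C(n,k) = n! / (k!(n-k)!)
C(8,1) = 8! / (1!7!)
= 8

C(8,1) = 8


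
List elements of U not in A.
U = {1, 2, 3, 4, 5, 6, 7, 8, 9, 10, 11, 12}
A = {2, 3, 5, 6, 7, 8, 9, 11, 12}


Aᶜ = U \ A = elements in U but not in A
U = {1, 2, 3, 4, 5, 6, 7, 8, 9, 10, 11, 12}
A = {2, 3, 5, 6, 7, 8, 9, 11, 12}
Aᶜ = {1, 4, 10}

Aᶜ = {1, 4, 10}


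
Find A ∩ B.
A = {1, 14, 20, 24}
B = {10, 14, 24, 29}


A ∩ B = elements in both A and B
A = {1, 14, 20, 24}
B = {10, 14, 24, 29}
A ∩ B = {14, 24}

A ∩ B = {14, 24}


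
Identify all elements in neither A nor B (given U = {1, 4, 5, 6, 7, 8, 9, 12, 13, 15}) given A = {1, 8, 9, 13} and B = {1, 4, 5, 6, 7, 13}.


A = {1, 8, 9, 13}
B = {1, 4, 5, 6, 7, 13}
Region: in neither A nor B (given U = {1, 4, 5, 6, 7, 8, 9, 12, 13, 15})
Elements: {12, 15}

Elements in neither A nor B (given U = {1, 4, 5, 6, 7, 8, 9, 12, 13, 15}): {12, 15}


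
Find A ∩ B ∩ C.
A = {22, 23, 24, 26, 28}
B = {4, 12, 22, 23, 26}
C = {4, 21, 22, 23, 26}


A ∩ B = {22, 23, 26}
(A ∩ B) ∩ C = {22, 23, 26}

A ∩ B ∩ C = {22, 23, 26}


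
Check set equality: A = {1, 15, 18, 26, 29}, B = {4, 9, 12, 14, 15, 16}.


Two sets are equal iff they have exactly the same elements.
A = {1, 15, 18, 26, 29}
B = {4, 9, 12, 14, 15, 16}
Differences: {1, 4, 9, 12, 14, 16, 18, 26, 29}
A ≠ B

No, A ≠ B


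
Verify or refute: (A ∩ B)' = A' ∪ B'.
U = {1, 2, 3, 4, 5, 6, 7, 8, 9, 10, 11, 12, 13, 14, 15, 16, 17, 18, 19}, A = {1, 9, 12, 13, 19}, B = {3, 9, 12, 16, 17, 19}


LHS: A ∩ B = {9, 12, 19}
(A ∩ B)' = U \ (A ∩ B) = {1, 2, 3, 4, 5, 6, 7, 8, 10, 11, 13, 14, 15, 16, 17, 18}
A' = {2, 3, 4, 5, 6, 7, 8, 10, 11, 14, 15, 16, 17, 18}, B' = {1, 2, 4, 5, 6, 7, 8, 10, 11, 13, 14, 15, 18}
Claimed RHS: A' ∪ B' = {1, 2, 3, 4, 5, 6, 7, 8, 10, 11, 13, 14, 15, 16, 17, 18}
Identity is VALID: LHS = RHS = {1, 2, 3, 4, 5, 6, 7, 8, 10, 11, 13, 14, 15, 16, 17, 18} ✓

Identity is valid. (A ∩ B)' = A' ∪ B' = {1, 2, 3, 4, 5, 6, 7, 8, 10, 11, 13, 14, 15, 16, 17, 18}


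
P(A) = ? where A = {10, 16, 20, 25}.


|A| = 4, so |P(A)| = 2^4 = 16
Enumerate subsets by cardinality (0 to 4):
∅, {10}, {16}, {20}, {25}, {10, 16}, {10, 20}, {10, 25}, {16, 20}, {16, 25}, {20, 25}, {10, 16, 20}, {10, 16, 25}, {10, 20, 25}, {16, 20, 25}, {10, 16, 20, 25}

P(A) has 16 subsets: ∅, {10}, {16}, {20}, {25}, {10, 16}, {10, 20}, {10, 25}, {16, 20}, {16, 25}, {20, 25}, {10, 16, 20}, {10, 16, 25}, {10, 20, 25}, {16, 20, 25}, {10, 16, 20, 25}


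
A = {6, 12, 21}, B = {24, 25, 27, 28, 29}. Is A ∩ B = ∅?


Disjoint means A ∩ B = ∅.
A ∩ B = ∅
A ∩ B = ∅, so A and B are disjoint.

Yes, A and B are disjoint


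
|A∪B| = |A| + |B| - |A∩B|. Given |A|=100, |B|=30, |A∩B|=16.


|A ∪ B| = |A| + |B| - |A ∩ B|
= 100 + 30 - 16
= 114

|A ∪ B| = 114


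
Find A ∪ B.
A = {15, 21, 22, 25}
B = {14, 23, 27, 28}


A ∪ B = all elements in A or B (or both)
A = {15, 21, 22, 25}
B = {14, 23, 27, 28}
A ∪ B = {14, 15, 21, 22, 23, 25, 27, 28}

A ∪ B = {14, 15, 21, 22, 23, 25, 27, 28}


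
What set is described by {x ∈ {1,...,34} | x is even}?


Checking each candidate:
Condition: even numbers in {1,...,34}
Result = {2, 4, 6, 8, 10, 12, 14, 16, 18, 20, 22, 24, 26, 28, 30, 32, 34}

{2, 4, 6, 8, 10, 12, 14, 16, 18, 20, 22, 24, 26, 28, 30, 32, 34}


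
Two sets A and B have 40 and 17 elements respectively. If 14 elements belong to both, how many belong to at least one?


|A ∪ B| = |A| + |B| - |A ∩ B|
= 40 + 17 - 14
= 43

|A ∪ B| = 43


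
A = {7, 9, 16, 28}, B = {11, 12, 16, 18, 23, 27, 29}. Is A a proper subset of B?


A ⊂ B requires: A ⊆ B AND A ≠ B.
A ⊆ B? No
A ⊄ B, so A is not a proper subset.

No, A is not a proper subset of B


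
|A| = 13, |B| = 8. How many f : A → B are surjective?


n = |A| = 13, k = |B| = 8. Surjections via inclusion-exclusion:
S(n,k) = Σ(-1)^i × C(k,i) × (k-i)^n, i=0 to k
i=0: (-1)^0×C(8,0)×8^13 = 549755813888
i=1: (-1)^1×C(8,1)×7^13 = -775112083256
i=2: (-1)^2×C(8,2)×6^13 = 365699432448
i=3: (-1)^3×C(8,3)×5^13 = -68359375000
i=4: (-1)^4×C(8,4)×4^13 = 4697620480
i=5: (-1)^5×C(8,5)×3^13 = -89282088
i=6: (-1)^6×C(8,6)×2^13 = 229376
i=7: (-1)^7×C(8,7)×1^13 = -8
i=8: (-1)^8×C(8,8)×0^13 = 0
Total = 76592355840

Number of surjections = 76592355840


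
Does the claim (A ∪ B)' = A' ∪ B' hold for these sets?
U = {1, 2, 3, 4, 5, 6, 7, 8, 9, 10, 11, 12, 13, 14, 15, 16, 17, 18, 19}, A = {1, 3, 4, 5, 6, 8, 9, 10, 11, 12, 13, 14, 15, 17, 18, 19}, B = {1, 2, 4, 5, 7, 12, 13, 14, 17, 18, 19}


LHS: A ∪ B = {1, 2, 3, 4, 5, 6, 7, 8, 9, 10, 11, 12, 13, 14, 15, 17, 18, 19}
(A ∪ B)' = U \ (A ∪ B) = {16}
A' = {2, 7, 16}, B' = {3, 6, 8, 9, 10, 11, 15, 16}
Claimed RHS: A' ∪ B' = {2, 3, 6, 7, 8, 9, 10, 11, 15, 16}
Identity is INVALID: LHS = {16} but the RHS claimed here equals {2, 3, 6, 7, 8, 9, 10, 11, 15, 16}. The correct form is (A ∪ B)' = A' ∩ B'.

Identity is invalid: (A ∪ B)' = {16} but A' ∪ B' = {2, 3, 6, 7, 8, 9, 10, 11, 15, 16}. The correct De Morgan law is (A ∪ B)' = A' ∩ B'.


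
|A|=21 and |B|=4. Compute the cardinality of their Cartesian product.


|A × B| = |A| × |B|
= 21 × 4
= 84

|A × B| = 84


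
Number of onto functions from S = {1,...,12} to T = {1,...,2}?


n = |S| = 12, k = |T| = 2. Surjections via inclusion-exclusion:
S(n,k) = Σ(-1)^i × C(k,i) × (k-i)^n, i=0 to k
i=0: (-1)^0×C(2,0)×2^12 = 4096
i=1: (-1)^1×C(2,1)×1^12 = -2
i=2: (-1)^2×C(2,2)×0^12 = 0
Total = 4094

Number of surjections = 4094


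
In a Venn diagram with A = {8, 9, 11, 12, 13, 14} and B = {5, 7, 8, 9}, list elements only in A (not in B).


A = {8, 9, 11, 12, 13, 14}
B = {5, 7, 8, 9}
Region: only in A (not in B)
Elements: {11, 12, 13, 14}

Elements only in A (not in B): {11, 12, 13, 14}


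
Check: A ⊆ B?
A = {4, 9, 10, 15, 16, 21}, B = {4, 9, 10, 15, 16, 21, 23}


A ⊆ B means every element of A is in B.
All elements of A are in B.
So A ⊆ B.

Yes, A ⊆ B


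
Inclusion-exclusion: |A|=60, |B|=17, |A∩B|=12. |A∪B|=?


|A ∪ B| = |A| + |B| - |A ∩ B|
= 60 + 17 - 12
= 65

|A ∪ B| = 65


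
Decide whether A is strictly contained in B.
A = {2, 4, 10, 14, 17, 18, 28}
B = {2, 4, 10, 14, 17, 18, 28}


A ⊂ B requires: A ⊆ B AND A ≠ B.
A ⊆ B? Yes
A = B? Yes
A = B, so A is not a PROPER subset.

No, A is not a proper subset of B


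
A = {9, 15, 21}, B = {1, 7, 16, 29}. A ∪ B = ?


A ∪ B = all elements in A or B (or both)
A = {9, 15, 21}
B = {1, 7, 16, 29}
A ∪ B = {1, 7, 9, 15, 16, 21, 29}

A ∪ B = {1, 7, 9, 15, 16, 21, 29}


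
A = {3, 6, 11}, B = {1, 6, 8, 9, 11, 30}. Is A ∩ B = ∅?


Disjoint means A ∩ B = ∅.
A ∩ B = {6, 11}
A ∩ B ≠ ∅, so A and B are NOT disjoint.

No, A and B are not disjoint (A ∩ B = {6, 11})


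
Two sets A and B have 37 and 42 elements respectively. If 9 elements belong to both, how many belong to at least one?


|A ∪ B| = |A| + |B| - |A ∩ B|
= 37 + 42 - 9
= 70

|A ∪ B| = 70


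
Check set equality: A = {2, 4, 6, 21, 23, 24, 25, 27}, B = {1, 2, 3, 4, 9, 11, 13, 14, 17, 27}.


Two sets are equal iff they have exactly the same elements.
A = {2, 4, 6, 21, 23, 24, 25, 27}
B = {1, 2, 3, 4, 9, 11, 13, 14, 17, 27}
Differences: {1, 3, 6, 9, 11, 13, 14, 17, 21, 23, 24, 25}
A ≠ B

No, A ≠ B


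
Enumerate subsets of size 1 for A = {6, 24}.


|A| = 2, so A has C(2,1) = 2 subsets of size 1.
Enumerate by choosing 1 elements from A at a time:
{6}, {24}

1-element subsets (2 total): {6}, {24}


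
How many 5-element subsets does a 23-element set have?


C(n,k) = n! / (k!(n-k)!)
C(23,5) = 23! / (5!18!)
= 33649

C(23,5) = 33649


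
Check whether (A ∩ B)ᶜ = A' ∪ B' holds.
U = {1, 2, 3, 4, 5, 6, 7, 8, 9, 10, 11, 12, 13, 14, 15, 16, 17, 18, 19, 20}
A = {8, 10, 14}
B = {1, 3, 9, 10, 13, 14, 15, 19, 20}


LHS: A ∩ B = {10, 14}
(A ∩ B)' = U \ (A ∩ B) = {1, 2, 3, 4, 5, 6, 7, 8, 9, 11, 12, 13, 15, 16, 17, 18, 19, 20}
A' = {1, 2, 3, 4, 5, 6, 7, 9, 11, 12, 13, 15, 16, 17, 18, 19, 20}, B' = {2, 4, 5, 6, 7, 8, 11, 12, 16, 17, 18}
Claimed RHS: A' ∪ B' = {1, 2, 3, 4, 5, 6, 7, 8, 9, 11, 12, 13, 15, 16, 17, 18, 19, 20}
Identity is VALID: LHS = RHS = {1, 2, 3, 4, 5, 6, 7, 8, 9, 11, 12, 13, 15, 16, 17, 18, 19, 20} ✓

Identity is valid. (A ∩ B)' = A' ∪ B' = {1, 2, 3, 4, 5, 6, 7, 8, 9, 11, 12, 13, 15, 16, 17, 18, 19, 20}


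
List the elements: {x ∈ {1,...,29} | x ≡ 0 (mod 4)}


Checking each candidate:
Condition: x in {1,...,29} with x ≡ 0 (mod 4)
Result = {4, 8, 12, 16, 20, 24, 28}

{4, 8, 12, 16, 20, 24, 28}


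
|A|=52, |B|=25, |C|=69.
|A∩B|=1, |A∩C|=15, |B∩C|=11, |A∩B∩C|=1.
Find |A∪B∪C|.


|A∪B∪C| = |A|+|B|+|C| - |A∩B|-|A∩C|-|B∩C| + |A∩B∩C|
= 52+25+69 - 1-15-11 + 1
= 146 - 27 + 1
= 120

|A ∪ B ∪ C| = 120


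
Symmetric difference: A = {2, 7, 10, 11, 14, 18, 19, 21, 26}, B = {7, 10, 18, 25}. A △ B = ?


A △ B = (A \ B) ∪ (B \ A) = elements in exactly one of A or B
A \ B = {2, 11, 14, 19, 21, 26}
B \ A = {25}
A △ B = {2, 11, 14, 19, 21, 25, 26}

A △ B = {2, 11, 14, 19, 21, 25, 26}


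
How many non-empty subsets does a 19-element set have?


Total subsets = 2^n = 2^19 = 524288
Non-empty subsets exclude the empty set: 2^n - 1
= 524288 - 1
= 524287

Number of non-empty subsets = 524287


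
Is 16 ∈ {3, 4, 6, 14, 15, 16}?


A = {3, 4, 6, 14, 15, 16}
Checking if 16 is in A
16 is in A → True

16 ∈ A


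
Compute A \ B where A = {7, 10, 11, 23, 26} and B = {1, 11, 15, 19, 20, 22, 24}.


A \ B = elements in A but not in B
A = {7, 10, 11, 23, 26}
B = {1, 11, 15, 19, 20, 22, 24}
Remove from A any elements in B
A \ B = {7, 10, 23, 26}

A \ B = {7, 10, 23, 26}


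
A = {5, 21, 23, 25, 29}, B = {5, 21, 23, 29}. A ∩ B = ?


A ∩ B = elements in both A and B
A = {5, 21, 23, 25, 29}
B = {5, 21, 23, 29}
A ∩ B = {5, 21, 23, 29}

A ∩ B = {5, 21, 23, 29}


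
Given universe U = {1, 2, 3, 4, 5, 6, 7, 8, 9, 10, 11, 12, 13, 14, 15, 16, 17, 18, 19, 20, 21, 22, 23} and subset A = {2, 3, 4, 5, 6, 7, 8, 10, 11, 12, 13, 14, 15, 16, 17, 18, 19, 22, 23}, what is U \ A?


Aᶜ = U \ A = elements in U but not in A
U = {1, 2, 3, 4, 5, 6, 7, 8, 9, 10, 11, 12, 13, 14, 15, 16, 17, 18, 19, 20, 21, 22, 23}
A = {2, 3, 4, 5, 6, 7, 8, 10, 11, 12, 13, 14, 15, 16, 17, 18, 19, 22, 23}
Aᶜ = {1, 9, 20, 21}

Aᶜ = {1, 9, 20, 21}


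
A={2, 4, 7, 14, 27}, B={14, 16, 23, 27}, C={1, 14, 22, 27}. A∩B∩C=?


A ∩ B = {14, 27}
(A ∩ B) ∩ C = {14, 27}

A ∩ B ∩ C = {14, 27}


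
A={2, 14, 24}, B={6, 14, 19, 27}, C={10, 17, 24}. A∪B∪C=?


A ∪ B = {2, 6, 14, 19, 24, 27}
(A ∪ B) ∪ C = {2, 6, 10, 14, 17, 19, 24, 27}

A ∪ B ∪ C = {2, 6, 10, 14, 17, 19, 24, 27}


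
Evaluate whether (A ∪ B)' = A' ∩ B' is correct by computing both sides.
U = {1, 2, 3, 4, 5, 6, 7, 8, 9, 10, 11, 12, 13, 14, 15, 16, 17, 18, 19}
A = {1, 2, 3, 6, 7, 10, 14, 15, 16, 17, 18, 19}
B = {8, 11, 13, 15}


LHS: A ∪ B = {1, 2, 3, 6, 7, 8, 10, 11, 13, 14, 15, 16, 17, 18, 19}
(A ∪ B)' = U \ (A ∪ B) = {4, 5, 9, 12}
A' = {4, 5, 8, 9, 11, 12, 13}, B' = {1, 2, 3, 4, 5, 6, 7, 9, 10, 12, 14, 16, 17, 18, 19}
Claimed RHS: A' ∩ B' = {4, 5, 9, 12}
Identity is VALID: LHS = RHS = {4, 5, 9, 12} ✓

Identity is valid. (A ∪ B)' = A' ∩ B' = {4, 5, 9, 12}


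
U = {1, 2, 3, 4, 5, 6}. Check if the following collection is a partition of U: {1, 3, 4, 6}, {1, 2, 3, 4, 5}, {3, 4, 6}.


A partition requires: (1) non-empty parts, (2) pairwise disjoint, (3) union = U
Parts: {1, 3, 4, 6}, {1, 2, 3, 4, 5}, {3, 4, 6}
Union of parts: {1, 2, 3, 4, 5, 6}
U = {1, 2, 3, 4, 5, 6}
All non-empty? True
Pairwise disjoint? False
Covers U? True

No, not a valid partition


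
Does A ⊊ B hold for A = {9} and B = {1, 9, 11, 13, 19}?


A ⊂ B requires: A ⊆ B AND A ≠ B.
A ⊆ B? Yes
A = B? No
A ⊂ B: Yes (A is a proper subset of B)

Yes, A ⊂ B


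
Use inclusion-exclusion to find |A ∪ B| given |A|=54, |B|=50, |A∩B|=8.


|A ∪ B| = |A| + |B| - |A ∩ B|
= 54 + 50 - 8
= 96

|A ∪ B| = 96


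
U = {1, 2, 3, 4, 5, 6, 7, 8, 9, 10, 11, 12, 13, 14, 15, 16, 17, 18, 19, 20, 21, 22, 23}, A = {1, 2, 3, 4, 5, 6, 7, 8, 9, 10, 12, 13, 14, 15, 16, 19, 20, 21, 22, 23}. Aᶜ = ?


Aᶜ = U \ A = elements in U but not in A
U = {1, 2, 3, 4, 5, 6, 7, 8, 9, 10, 11, 12, 13, 14, 15, 16, 17, 18, 19, 20, 21, 22, 23}
A = {1, 2, 3, 4, 5, 6, 7, 8, 9, 10, 12, 13, 14, 15, 16, 19, 20, 21, 22, 23}
Aᶜ = {11, 17, 18}

Aᶜ = {11, 17, 18}


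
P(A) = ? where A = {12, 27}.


|A| = 2, so |P(A)| = 2^2 = 4
Enumerate subsets by cardinality (0 to 2):
∅, {12}, {27}, {12, 27}

P(A) has 4 subsets: ∅, {12}, {27}, {12, 27}


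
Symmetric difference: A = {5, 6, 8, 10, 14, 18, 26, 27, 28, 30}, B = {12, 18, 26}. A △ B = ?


A △ B = (A \ B) ∪ (B \ A) = elements in exactly one of A or B
A \ B = {5, 6, 8, 10, 14, 27, 28, 30}
B \ A = {12}
A △ B = {5, 6, 8, 10, 12, 14, 27, 28, 30}

A △ B = {5, 6, 8, 10, 12, 14, 27, 28, 30}


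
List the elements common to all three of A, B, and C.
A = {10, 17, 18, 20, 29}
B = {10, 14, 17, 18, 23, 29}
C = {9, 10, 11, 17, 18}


A ∩ B = {10, 17, 18, 29}
(A ∩ B) ∩ C = {10, 17, 18}

A ∩ B ∩ C = {10, 17, 18}


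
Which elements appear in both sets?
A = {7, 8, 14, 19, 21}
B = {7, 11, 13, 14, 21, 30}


A ∩ B = elements in both A and B
A = {7, 8, 14, 19, 21}
B = {7, 11, 13, 14, 21, 30}
A ∩ B = {7, 14, 21}

A ∩ B = {7, 14, 21}


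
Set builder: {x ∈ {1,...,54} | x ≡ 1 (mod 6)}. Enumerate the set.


Checking each candidate:
Condition: x in {1,...,54} with x ≡ 1 (mod 6)
Result = {1, 7, 13, 19, 25, 31, 37, 43, 49}

{1, 7, 13, 19, 25, 31, 37, 43, 49}


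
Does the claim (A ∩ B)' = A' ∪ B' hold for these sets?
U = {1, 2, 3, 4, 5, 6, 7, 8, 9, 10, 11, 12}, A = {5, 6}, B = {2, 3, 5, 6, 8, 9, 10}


LHS: A ∩ B = {5, 6}
(A ∩ B)' = U \ (A ∩ B) = {1, 2, 3, 4, 7, 8, 9, 10, 11, 12}
A' = {1, 2, 3, 4, 7, 8, 9, 10, 11, 12}, B' = {1, 4, 7, 11, 12}
Claimed RHS: A' ∪ B' = {1, 2, 3, 4, 7, 8, 9, 10, 11, 12}
Identity is VALID: LHS = RHS = {1, 2, 3, 4, 7, 8, 9, 10, 11, 12} ✓

Identity is valid. (A ∩ B)' = A' ∪ B' = {1, 2, 3, 4, 7, 8, 9, 10, 11, 12}


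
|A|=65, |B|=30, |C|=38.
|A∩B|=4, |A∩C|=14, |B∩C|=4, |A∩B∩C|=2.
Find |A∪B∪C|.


|A∪B∪C| = |A|+|B|+|C| - |A∩B|-|A∩C|-|B∩C| + |A∩B∩C|
= 65+30+38 - 4-14-4 + 2
= 133 - 22 + 2
= 113

|A ∪ B ∪ C| = 113


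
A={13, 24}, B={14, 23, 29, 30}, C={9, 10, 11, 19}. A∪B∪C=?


A ∪ B = {13, 14, 23, 24, 29, 30}
(A ∪ B) ∪ C = {9, 10, 11, 13, 14, 19, 23, 24, 29, 30}

A ∪ B ∪ C = {9, 10, 11, 13, 14, 19, 23, 24, 29, 30}


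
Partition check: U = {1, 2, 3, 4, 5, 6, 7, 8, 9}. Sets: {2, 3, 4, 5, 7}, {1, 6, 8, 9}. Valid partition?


A partition requires: (1) non-empty parts, (2) pairwise disjoint, (3) union = U
Parts: {2, 3, 4, 5, 7}, {1, 6, 8, 9}
Union of parts: {1, 2, 3, 4, 5, 6, 7, 8, 9}
U = {1, 2, 3, 4, 5, 6, 7, 8, 9}
All non-empty? True
Pairwise disjoint? True
Covers U? True

Yes, valid partition


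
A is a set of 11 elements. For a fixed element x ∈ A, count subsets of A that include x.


Subsets of A containing x correspond to subsets of A \ {x}, which has 10 elements.
Count = 2^(n-1) = 2^10
= 1024

Number of subsets containing x = 1024


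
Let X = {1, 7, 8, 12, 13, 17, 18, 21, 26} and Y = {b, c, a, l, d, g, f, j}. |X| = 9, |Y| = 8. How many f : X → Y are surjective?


n = |X| = 9, k = |Y| = 8. Surjections via inclusion-exclusion:
S(n,k) = Σ(-1)^i × C(k,i) × (k-i)^n, i=0 to k
i=0: (-1)^0×C(8,0)×8^9 = 134217728
i=1: (-1)^1×C(8,1)×7^9 = -322828856
i=2: (-1)^2×C(8,2)×6^9 = 282175488
i=3: (-1)^3×C(8,3)×5^9 = -109375000
i=4: (-1)^4×C(8,4)×4^9 = 18350080
i=5: (-1)^5×C(8,5)×3^9 = -1102248
i=6: (-1)^6×C(8,6)×2^9 = 14336
i=7: (-1)^7×C(8,7)×1^9 = -8
i=8: (-1)^8×C(8,8)×0^9 = 0
Total = 1451520

Number of surjections = 1451520


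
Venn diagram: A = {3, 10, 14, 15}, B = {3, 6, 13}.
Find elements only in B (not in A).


A = {3, 10, 14, 15}
B = {3, 6, 13}
Region: only in B (not in A)
Elements: {6, 13}

Elements only in B (not in A): {6, 13}


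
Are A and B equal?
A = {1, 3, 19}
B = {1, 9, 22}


Two sets are equal iff they have exactly the same elements.
A = {1, 3, 19}
B = {1, 9, 22}
Differences: {3, 9, 19, 22}
A ≠ B

No, A ≠ B


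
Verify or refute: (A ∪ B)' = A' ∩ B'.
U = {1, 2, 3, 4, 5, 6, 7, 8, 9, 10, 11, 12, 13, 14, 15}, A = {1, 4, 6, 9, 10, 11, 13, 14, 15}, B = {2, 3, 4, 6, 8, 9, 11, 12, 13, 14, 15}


LHS: A ∪ B = {1, 2, 3, 4, 6, 8, 9, 10, 11, 12, 13, 14, 15}
(A ∪ B)' = U \ (A ∪ B) = {5, 7}
A' = {2, 3, 5, 7, 8, 12}, B' = {1, 5, 7, 10}
Claimed RHS: A' ∩ B' = {5, 7}
Identity is VALID: LHS = RHS = {5, 7} ✓

Identity is valid. (A ∪ B)' = A' ∩ B' = {5, 7}
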